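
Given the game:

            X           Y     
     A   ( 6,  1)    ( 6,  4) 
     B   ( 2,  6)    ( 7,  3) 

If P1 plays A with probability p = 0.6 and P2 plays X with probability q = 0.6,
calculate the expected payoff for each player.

E[P1] = 5.2, E[P2] = 3.24

Work:
E[P1] = p·q·π₁(A,X) + p·(1-q)·π₁(A,Y) + (1-p)·q·π₁(B,X) + (1-p)·(1-q)·π₁(B,Y)
= 0.6·0.6·6 + 0.6·0.4·6 + 0.4·0.6·2 + 0.4·0.4·7
= 5.2

E[P2] = 3.24 (similar calculation)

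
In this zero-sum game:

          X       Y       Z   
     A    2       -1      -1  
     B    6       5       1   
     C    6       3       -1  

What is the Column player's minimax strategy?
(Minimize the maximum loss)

Column should play Z, value = 1

Work:
Column player minimizes Row's maximum payoff:
Column X: max payoff to Row = 6
Column Y: max payoff to Row = 5
Column Z: max payoff to Row = 1
Minimum is 1, achieved by column Z.
Minimax strategy: Z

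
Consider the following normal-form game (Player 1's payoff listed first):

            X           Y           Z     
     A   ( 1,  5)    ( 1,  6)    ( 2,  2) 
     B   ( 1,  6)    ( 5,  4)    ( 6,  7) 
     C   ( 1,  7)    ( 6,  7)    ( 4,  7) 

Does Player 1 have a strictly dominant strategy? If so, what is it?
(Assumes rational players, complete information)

No strictly dominant strategy exists for Player 1

Work:
A strategy strictly dominates another if it gives a strictly higher payoff against every opponent action. Compare each pair of P1's strategies column-by-column:
  A vs B: [1 vs 1, 1 vs 5, 2 vs 6] → A does not strictly dominate B (column X: 1 ≤ 1)
  A vs C: [1 vs 1, 1 vs 6, 2 vs 4] → A does not strictly dominate C (column X: 1 ≤ 1)
  B vs A: [1 vs 1, 5 vs 1, 6 vs 2] → B does not strictly dominate A (column X: 1 ≤ 1)
  B vs C: [1 vs 1, 5 vs 6, 6 vs 4] → B does not strictly dominate C (column X: 1 ≤ 1)
  C vs A: [1 vs 1, 6 vs 1, 4 vs 2] → C does not strictly dominate A (column X: 1 ≤ 1)
  C vs B: [1 vs 1, 6 vs 5, 4 vs 6] → C does not strictly dominate B (column X: 1 ≤ 1)
No single strategy strictly dominates all others → no strictly dominant strategy.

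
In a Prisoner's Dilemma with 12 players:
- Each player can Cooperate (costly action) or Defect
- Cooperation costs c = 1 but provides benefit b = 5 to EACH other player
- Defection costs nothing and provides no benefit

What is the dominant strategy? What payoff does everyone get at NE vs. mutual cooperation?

Dominant: Defect; NE payoff = 0; Coop payoff = 54

Work:
Defect dominates (saves cost c = 1, benefit to others is external)
NE: All defect → everyone gets 0
If all cooperate: each receives (11)×5 - 1 = 54
Social dilemma: 54 > 0 but NE gives 0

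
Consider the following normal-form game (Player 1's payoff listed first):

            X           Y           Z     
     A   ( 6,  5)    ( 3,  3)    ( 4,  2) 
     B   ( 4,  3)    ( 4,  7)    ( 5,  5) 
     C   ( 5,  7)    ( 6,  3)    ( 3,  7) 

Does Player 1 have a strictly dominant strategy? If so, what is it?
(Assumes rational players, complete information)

No strictly dominant strategy exists for Player 1

Work:
A strategy strictly dominates another if it gives a strictly higher payoff against every opponent action. Compare each pair of P1's strategies column-by-column:
  A vs B: [6 vs 4, 3 vs 4, 4 vs 5] → A does not strictly dominate B (column Y: 3 ≤ 4)
  A vs C: [6 vs 5, 3 vs 6, 4 vs 3] → A does not strictly dominate C (column Y: 3 ≤ 6)
  B vs A: [4 vs 6, 4 vs 3, 5 vs 4] → B does not strictly dominate A (column X: 4 ≤ 6)
  B vs C: [4 vs 5, 4 vs 6, 5 vs 3] → B does not strictly dominate C (column X: 4 ≤ 5)
  C vs A: [5 vs 6, 6 vs 3, 3 vs 4] → C does not strictly dominate A (column X: 5 ≤ 6)
  C vs B: [5 vs 4, 6 vs 4, 3 vs 5] → C does not strictly dominate B (column Z: 3 ≤ 5)
No single strategy strictly dominates all others → no strictly dominant strategy.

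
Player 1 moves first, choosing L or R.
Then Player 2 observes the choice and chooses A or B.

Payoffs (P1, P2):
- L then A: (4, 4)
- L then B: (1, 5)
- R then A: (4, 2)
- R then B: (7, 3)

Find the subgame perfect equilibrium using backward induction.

P1 plays R, P2 plays B after L and B after R; Payoff (7, 3)

Work:
Backward induction:
After L: P2 chooses B → P1 gets 1
After R: P2 chooses B → P1 gets 7
P1 chooses R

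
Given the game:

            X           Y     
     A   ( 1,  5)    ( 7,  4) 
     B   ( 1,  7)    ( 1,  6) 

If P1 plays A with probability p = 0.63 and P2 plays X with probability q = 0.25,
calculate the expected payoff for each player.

E[P1] = 3.835, E[P2] = 4.99

Work:
E[P1] = p·q·π₁(A,X) + p·(1-q)·π₁(A,Y) + (1-p)·q·π₁(B,X) + (1-p)·(1-q)·π₁(B,Y)
= 0.63·0.25·1 + 0.63·0.75·7 + 0.37·0.25·1 + 0.37·0.75·1
= 3.835

E[P2] = 4.99 (similar calculation)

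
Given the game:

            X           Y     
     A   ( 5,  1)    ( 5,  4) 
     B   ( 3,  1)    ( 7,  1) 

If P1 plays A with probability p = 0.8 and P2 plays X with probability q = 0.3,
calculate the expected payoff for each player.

E[P1] = 5.16, E[P2] = 2.68

Work:
E[P1] = p·q·π₁(A,X) + p·(1-q)·π₁(A,Y) + (1-p)·q·π₁(B,X) + (1-p)·(1-q)·π₁(B,Y)
= 0.8·0.3·5 + 0.8·0.7·5 + 0.2·0.3·3 + 0.2·0.7·7
= 5.16

E[P2] = 2.68 (similar calculation)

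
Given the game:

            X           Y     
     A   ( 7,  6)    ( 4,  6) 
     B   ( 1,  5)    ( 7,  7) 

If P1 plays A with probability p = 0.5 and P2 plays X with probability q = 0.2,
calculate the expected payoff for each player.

E[P1] = 5.2, E[P2] = 6.3

Work:
E[P1] = p·q·π₁(A,X) + p·(1-q)·π₁(A,Y) + (1-p)·q·π₁(B,X) + (1-p)·(1-q)·π₁(B,Y)
= 0.5·0.2·7 + 0.5·0.8·4 + 0.5·0.2·1 + 0.5·0.8·7
= 5.2

E[P2] = 6.3 (similar calculation)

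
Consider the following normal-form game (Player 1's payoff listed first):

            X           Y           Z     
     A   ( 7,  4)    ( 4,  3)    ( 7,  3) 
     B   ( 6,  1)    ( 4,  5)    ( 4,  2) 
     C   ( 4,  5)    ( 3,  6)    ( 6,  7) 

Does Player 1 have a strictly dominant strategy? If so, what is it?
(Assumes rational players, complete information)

No strictly dominant strategy exists for Player 1

Work:
A strategy strictly dominates another if it gives a strictly higher payoff against every opponent action. Compare each pair of P1's strategies column-by-column:
  A vs B: [7 vs 6, 4 vs 4, 7 vs 4] → A does not strictly dominate B (column Y: 4 ≤ 4)
  A vs C: [7 vs 4, 4 vs 3, 7 vs 6] → A strictly dominates C
  B vs A: [6 vs 7, 4 vs 4, 4 vs 7] → B does not strictly dominate A (column X: 6 ≤ 7)
  B vs C: [6 vs 4, 4 vs 3, 4 vs 6] → B does not strictly dominate C (column Z: 4 ≤ 6)
  C vs A: [4 vs 7, 3 vs 4, 6 vs 7] → C does not strictly dominate A (column X: 4 ≤ 7)
  C vs B: [4 vs 6, 3 vs 4, 6 vs 4] → C does not strictly dominate B (column X: 4 ≤ 6)
No single strategy strictly dominates all others → no strictly dominant strategy.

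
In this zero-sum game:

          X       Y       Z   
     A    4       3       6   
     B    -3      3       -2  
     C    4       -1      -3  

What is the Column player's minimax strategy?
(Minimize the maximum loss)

Column should play Y, value = 3

Work:
Column player minimizes Row's maximum payoff:
Column X: max payoff to Row = 4
Column Y: max payoff to Row = 3
Column Z: max payoff to Row = 6
Minimum is 3, achieved by column Y.
Minimax strategy: Y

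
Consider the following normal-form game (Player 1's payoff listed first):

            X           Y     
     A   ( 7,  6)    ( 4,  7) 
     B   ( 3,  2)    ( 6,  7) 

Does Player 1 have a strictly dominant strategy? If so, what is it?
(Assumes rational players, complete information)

No strictly dominant strategy exists for Player 1

Work:
A strategy strictly dominates another if it gives a strictly higher payoff against every opponent action. Compare each pair of P1's strategies column-by-column:
  A vs B: [7 vs 3, 4 vs 6] → A does not strictly dominate B (column Y: 4 ≤ 6)
  B vs A: [3 vs 7, 6 vs 4] → B does not strictly dominate A (column X: 3 ≤ 7)
No single strategy strictly dominates all others → no strictly dominant strategy.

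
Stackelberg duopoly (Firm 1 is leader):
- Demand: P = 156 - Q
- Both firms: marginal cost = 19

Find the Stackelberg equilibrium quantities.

q₁* (leader) = 68.5, q₂* (follower) = 34.25

Work:
Follower's reaction: q₂ = (a - c - q₁)/2
Leader substitutes: π₁ = q₁·(a - q₁ - (a-c-q₁)/2 - c)
FOC: q₁* = (156 - 19)/2 = 68.50
Then: q₂* = (156 - 19 - 68.5)/2 = 34.25
Leader has first-mover advantage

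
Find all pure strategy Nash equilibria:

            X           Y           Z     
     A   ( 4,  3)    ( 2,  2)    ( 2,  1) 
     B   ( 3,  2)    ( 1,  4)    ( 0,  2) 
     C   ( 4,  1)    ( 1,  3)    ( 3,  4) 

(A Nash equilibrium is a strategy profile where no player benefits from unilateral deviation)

Nash equilibrium: (A, X), (C, Z)

Work:
Best responses:
  P1 vs X: payoffs [4, 3, 4] → best response A/C (payoff 4)
  P1 vs Y: payoffs [2, 1, 1] → best response A (payoff 2)
  P1 vs Z: payoffs [2, 0, 3] → best response C (payoff 3)
  P2 vs A: payoffs [3, 2, 1] → best response X (payoff 3)
  P2 vs B: payoffs [2, 4, 2] → best response Y (payoff 4)
  P2 vs C: payoffs [1, 3, 4] → best response Z (payoff 4)
Mutual best responses: (A,X), (C,Z) → Nash equilibria.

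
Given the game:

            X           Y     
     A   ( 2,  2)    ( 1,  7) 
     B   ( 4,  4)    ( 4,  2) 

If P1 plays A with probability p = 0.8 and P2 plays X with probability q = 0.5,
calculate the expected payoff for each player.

E[P1] = 2.0, E[P2] = 4.2

Work:
E[P1] = p·q·π₁(A,X) + p·(1-q)·π₁(A,Y) + (1-p)·q·π₁(B,X) + (1-p)·(1-q)·π₁(B,Y)
= 0.8·0.5·2 + 0.8·0.5·1 + 0.2·0.5·4 + 0.2·0.5·4
= 2.0

E[P2] = 4.2 (similar calculation)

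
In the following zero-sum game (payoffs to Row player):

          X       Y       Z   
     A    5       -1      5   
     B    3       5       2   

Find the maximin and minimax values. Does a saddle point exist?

Maximin = 2, Minimax = 5, Saddle: False

Work:
Row minimums: [-1, 2] → maximin = 2
Column maximums: [5, 5, 5] → minimax = 5
No saddle point (maximin ≠ minimax). Mixed strategy needed.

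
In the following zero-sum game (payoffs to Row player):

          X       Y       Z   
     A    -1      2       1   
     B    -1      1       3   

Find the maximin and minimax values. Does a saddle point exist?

Maximin = -1, Minimax = -1, Saddle: True

Work:
Row minimums: [-1, -1] → maximin = -1
Column maximums: [-1, 2, 3] → minimax = -1
Saddle point exists! Game value = -1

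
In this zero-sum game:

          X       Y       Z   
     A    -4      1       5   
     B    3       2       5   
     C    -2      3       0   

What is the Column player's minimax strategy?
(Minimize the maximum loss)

Column should play X or Y (all achieve the minimum), value = 3

Work:
Column player minimizes Row's maximum payoff:
Column X: max payoff to Row = 3
Column Y: max payoff to Row = 3
Column Z: max payoff to Row = 5
Minimum is 3, achieved by columns X, Y (tied).
Each of X or Y is a minimax strategy.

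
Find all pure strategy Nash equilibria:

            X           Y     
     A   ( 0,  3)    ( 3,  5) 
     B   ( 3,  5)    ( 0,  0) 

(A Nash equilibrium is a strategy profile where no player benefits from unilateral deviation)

Nash equilibrium: (A, Y), (B, X)

Work:
Best responses:
  P1 vs X: payoffs [0, 3] → best response B (payoff 3)
  P1 vs Y: payoffs [3, 0] → best response A (payoff 3)
  P2 vs A: payoffs [3, 5] → best response Y (payoff 5)
  P2 vs B: payoffs [5, 0] → best response X (payoff 5)
Mutual best responses: (A,Y), (B,X) → Nash equilibria.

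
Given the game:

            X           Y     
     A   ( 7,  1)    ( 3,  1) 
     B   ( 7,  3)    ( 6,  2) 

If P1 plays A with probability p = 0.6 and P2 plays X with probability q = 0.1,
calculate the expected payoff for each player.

E[P1] = 4.48, E[P2] = 1.44

Work:
E[P1] = p·q·π₁(A,X) + p·(1-q)·π₁(A,Y) + (1-p)·q·π₁(B,X) + (1-p)·(1-q)·π₁(B,Y)
= 0.6·0.1·7 + 0.6·0.9·3 + 0.4·0.1·7 + 0.4·0.9·6
= 4.48

E[P2] = 1.44 (similar calculation)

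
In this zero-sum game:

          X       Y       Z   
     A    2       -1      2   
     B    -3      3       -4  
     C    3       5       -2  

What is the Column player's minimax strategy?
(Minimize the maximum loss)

Column should play Z, value = 2

Work:
Column player minimizes Row's maximum payoff:
Column X: max payoff to Row = 3
Column Y: max payoff to Row = 5
Column Z: max payoff to Row = 2
Minimum is 2, achieved by column Z.
Minimax strategy: Z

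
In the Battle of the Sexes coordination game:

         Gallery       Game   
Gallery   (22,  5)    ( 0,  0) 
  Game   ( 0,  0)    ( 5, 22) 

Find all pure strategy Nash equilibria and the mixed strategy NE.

Pure NE: (Gallery, Gallery) and (Game, Game); Mixed NE: p = 0.8148, q = 0.1852

Work:
Check pure NE:
(Gallery, Gallery): (22, 5) - no unilateral deviation beneficial
(Game, Game): (5, 22) - no unilateral deviation beneficial
Mixed NE: P1 plays Gallery with p = 0.8148, P2 plays Gallery with q = 0.1852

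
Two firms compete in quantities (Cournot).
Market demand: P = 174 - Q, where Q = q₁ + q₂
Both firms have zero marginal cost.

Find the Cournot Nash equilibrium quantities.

q₁* = q₂* = 58.0; P* = 58.0

Work:
Profit: π_i = P·q_i = (a - q_i - q_j)·q_i
FOC: ∂π_i/∂q_i = a - 2q_i - q_j = 0
Reaction function: q_i = (174 - q_j)/2
Symmetry: q* = 174/3 = 58.0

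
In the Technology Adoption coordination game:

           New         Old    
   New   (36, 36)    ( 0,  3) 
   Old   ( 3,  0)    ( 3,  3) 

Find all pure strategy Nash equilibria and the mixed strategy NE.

Pure NE: (New, New) and (Old, Old); Mixed NE: p = 0.0833, q = 0.0833

Work:
Check pure NE:
(New, New): (36, 36) - no unilateral deviation beneficial
(Old, Old): (3, 3) - no unilateral deviation beneficial
Mixed NE: P1 plays New with p = 0.0833, P2 plays New with q = 0.0833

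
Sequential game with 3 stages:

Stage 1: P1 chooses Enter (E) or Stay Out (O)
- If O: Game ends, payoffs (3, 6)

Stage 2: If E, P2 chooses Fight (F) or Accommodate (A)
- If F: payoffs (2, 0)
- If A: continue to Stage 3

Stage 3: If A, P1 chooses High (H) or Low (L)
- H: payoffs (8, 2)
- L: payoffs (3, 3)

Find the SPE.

SPE: (E, A, H); Outcome (8, 2)

Work:
Stage 3: P1 chooses H (8 vs 3)
Stage 2: P2: F->0, A->2 (anticipating H). Choose A
Stage 1: P1: O->3, E->8 (anticipating A, H). Choose E
SPE path: E -> A -> H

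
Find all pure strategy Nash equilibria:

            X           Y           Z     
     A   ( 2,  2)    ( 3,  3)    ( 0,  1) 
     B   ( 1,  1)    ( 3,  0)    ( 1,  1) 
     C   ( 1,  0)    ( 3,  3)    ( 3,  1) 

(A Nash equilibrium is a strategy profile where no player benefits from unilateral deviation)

Nash equilibrium: (A, Y), (C, Y)

Work:
Best responses:
  P1 vs X: payoffs [2, 1, 1] → best response A (payoff 2)
  P1 vs Y: payoffs [3, 3, 3] → best response A/B/C (payoff 3)
  P1 vs Z: payoffs [0, 1, 3] → best response C (payoff 3)
  P2 vs A: payoffs [2, 3, 1] → best response Y (payoff 3)
  P2 vs B: payoffs [1, 0, 1] → best response X/Z (payoff 1)
  P2 vs C: payoffs [0, 3, 1] → best response Y (payoff 3)
Mutual best responses: (A,Y), (C,Y) → Nash equilibria.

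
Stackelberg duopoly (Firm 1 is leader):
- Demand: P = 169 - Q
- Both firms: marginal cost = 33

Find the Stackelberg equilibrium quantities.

q₁* (leader) = 68.0, q₂* (follower) = 34.0

Work:
Follower's reaction: q₂ = (a - c - q₁)/2
Leader substitutes: π₁ = q₁·(a - q₁ - (a-c-q₁)/2 - c)
FOC: q₁* = (169 - 33)/2 = 68.00
Then: q₂* = (169 - 33 - 68.0)/2 = 34.00
Leader has first-mover advantage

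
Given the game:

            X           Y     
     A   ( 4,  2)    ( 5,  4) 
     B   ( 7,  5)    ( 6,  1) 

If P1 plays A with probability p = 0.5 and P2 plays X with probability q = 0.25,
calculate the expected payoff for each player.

E[P1] = 5.5, E[P2] = 2.75

Work:
E[P1] = p·q·π₁(A,X) + p·(1-q)·π₁(A,Y) + (1-p)·q·π₁(B,X) + (1-p)·(1-q)·π₁(B,Y)
= 0.5·0.25·4 + 0.5·0.75·5 + 0.5·0.25·7 + 0.5·0.75·6
= 5.5

E[P2] = 2.75 (similar calculation)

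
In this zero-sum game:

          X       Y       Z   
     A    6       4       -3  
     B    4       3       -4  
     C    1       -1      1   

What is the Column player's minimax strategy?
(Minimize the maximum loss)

Column should play Z, value = 1

Work:
Column player minimizes Row's maximum payoff:
Column X: max payoff to Row = 6
Column Y: max payoff to Row = 4
Column Z: max payoff to Row = 1
Minimum is 1, achieved by column Z.
Minimax strategy: Z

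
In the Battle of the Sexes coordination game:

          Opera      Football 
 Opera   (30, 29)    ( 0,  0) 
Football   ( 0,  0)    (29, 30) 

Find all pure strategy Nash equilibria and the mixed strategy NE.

Pure NE: (Opera, Opera) and (Football, Football); Mixed NE: p = 0.5085, q = 0.4915

Work:
Check pure NE:
(Opera, Opera): (30, 29) - no unilateral deviation beneficial
(Football, Football): (29, 30) - no unilateral deviation beneficial
Mixed NE: P1 plays Opera with p = 0.5085, P2 plays Opera with q = 0.4915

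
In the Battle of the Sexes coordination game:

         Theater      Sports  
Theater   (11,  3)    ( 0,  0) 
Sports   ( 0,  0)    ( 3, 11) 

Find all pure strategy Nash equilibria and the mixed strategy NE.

Pure NE: (Theater, Theater) and (Sports, Sports); Mixed NE: p = 0.7857, q = 0.2143

Work:
Check pure NE:
(Theater, Theater): (11, 3) - no unilateral deviation beneficial
(Sports, Sports): (3, 11) - no unilateral deviation beneficial
Mixed NE: P1 plays Theater with p = 0.7857, P2 plays Theater with q = 0.2143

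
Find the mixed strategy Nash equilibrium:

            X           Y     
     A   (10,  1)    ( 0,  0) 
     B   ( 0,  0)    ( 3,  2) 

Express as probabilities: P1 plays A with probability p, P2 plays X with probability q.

p = 0.6667, q = 0.2308

Work:
Find probabilities that make opponent indifferent:
P2 chooses q to make P1 indifferent between A and B
P1 chooses p to make P2 indifferent between X and Y
Mixed NE: P1 plays (A: 0.6667, B: 0.3333), P2 plays (X: 0.2308, Y: 0.7692)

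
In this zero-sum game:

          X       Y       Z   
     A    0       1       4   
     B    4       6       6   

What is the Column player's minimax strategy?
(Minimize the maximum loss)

Column should play X, value = 4

Work:
Column player minimizes Row's maximum payoff:
Column X: max payoff to Row = 4
Column Y: max payoff to Row = 6
Column Z: max payoff to Row = 6
Minimum is 4, achieved by column X.
Minimax strategy: X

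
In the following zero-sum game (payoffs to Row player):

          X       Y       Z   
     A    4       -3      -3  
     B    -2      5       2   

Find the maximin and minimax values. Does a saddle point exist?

Maximin = -2, Minimax = 2, Saddle: False

Work:
Row minimums: [-3, -2] → maximin = -2
Column maximums: [4, 5, 2] → minimax = 2
No saddle point (maximin ≠ minimax). Mixed strategy needed.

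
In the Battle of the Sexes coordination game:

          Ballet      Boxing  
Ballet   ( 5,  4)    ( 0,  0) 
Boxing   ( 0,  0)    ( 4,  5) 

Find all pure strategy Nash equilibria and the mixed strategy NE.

Pure NE: (Ballet, Ballet) and (Boxing, Boxing); Mixed NE: p = 0.5556, q = 0.4444

Work:
Check pure NE:
(Ballet, Ballet): (5, 4) - no unilateral deviation beneficial
(Boxing, Boxing): (4, 5) - no unilateral deviation beneficial
Mixed NE: P1 plays Ballet with p = 0.5556, P2 plays Ballet with q = 0.4444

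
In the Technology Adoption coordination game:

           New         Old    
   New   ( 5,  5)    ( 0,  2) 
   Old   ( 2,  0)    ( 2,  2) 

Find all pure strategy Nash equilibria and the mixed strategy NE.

Pure NE: (New, New) and (Old, Old); Mixed NE: p = 0.4, q = 0.4

Work:
Check pure NE:
(New, New): (5, 5) - no unilateral deviation beneficial
(Old, Old): (2, 2) - no unilateral deviation beneficial
Mixed NE: P1 plays New with p = 0.4, P2 plays New with q = 0.4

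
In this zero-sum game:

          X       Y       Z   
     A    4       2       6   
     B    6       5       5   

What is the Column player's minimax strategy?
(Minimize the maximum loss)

Column should play Y, value = 5

Work:
Column player minimizes Row's maximum payoff:
Column X: max payoff to Row = 6
Column Y: max payoff to Row = 5
Column Z: max payoff to Row = 6
Minimum is 5, achieved by column Y.
Minimax strategy: Y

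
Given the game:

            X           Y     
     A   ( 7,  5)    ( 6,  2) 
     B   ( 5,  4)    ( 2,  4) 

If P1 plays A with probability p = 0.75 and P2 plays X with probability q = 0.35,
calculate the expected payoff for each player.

E[P1] = 5.525, E[P2] = 3.2875

Work:
E[P1] = p·q·π₁(A,X) + p·(1-q)·π₁(A,Y) + (1-p)·q·π₁(B,X) + (1-p)·(1-q)·π₁(B,Y)
= 0.75·0.35·7 + 0.75·0.65·6 + 0.25·0.35·5 + 0.25·0.65·2
= 5.525

E[P2] = 3.2875 (similar calculation)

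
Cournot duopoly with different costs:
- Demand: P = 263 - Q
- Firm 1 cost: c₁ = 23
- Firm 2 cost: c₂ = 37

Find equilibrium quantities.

q₁* = 84.67, q₂* = 70.67

Work:
Reaction: q₁ = (263 - 23 - q₂)/2
Reaction: q₂ = (263 - 37 - q₁)/2
Solve simultaneously:
q₁* = (263 - 2×23 + 37)/3 = 84.67
q₂* = (263 - 2×37 + 23)/3 = 70.67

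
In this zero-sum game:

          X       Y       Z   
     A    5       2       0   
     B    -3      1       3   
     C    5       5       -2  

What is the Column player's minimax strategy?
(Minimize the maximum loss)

Column should play Z, value = 3

Work:
Column player minimizes Row's maximum payoff:
Column X: max payoff to Row = 5
Column Y: max payoff to Row = 5
Column Z: max payoff to Row = 3
Minimum is 3, achieved by column Z.
Minimax strategy: Z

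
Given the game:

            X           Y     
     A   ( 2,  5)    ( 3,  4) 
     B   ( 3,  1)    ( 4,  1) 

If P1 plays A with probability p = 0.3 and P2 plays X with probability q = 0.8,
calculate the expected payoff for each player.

E[P1] = 2.9, E[P2] = 2.14

Work:
E[P1] = p·q·π₁(A,X) + p·(1-q)·π₁(A,Y) + (1-p)·q·π₁(B,X) + (1-p)·(1-q)·π₁(B,Y)
= 0.3·0.8·2 + 0.3·0.2·3 + 0.7·0.8·3 + 0.7·0.2·4
= 2.9

E[P2] = 2.14 (similar calculation)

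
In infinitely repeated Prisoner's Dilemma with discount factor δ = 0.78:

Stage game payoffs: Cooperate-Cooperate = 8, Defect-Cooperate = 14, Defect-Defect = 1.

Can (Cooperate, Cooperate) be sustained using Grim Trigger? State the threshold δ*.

δ* = 0.4615; since δ = 0.78 ≥ 0.4615, cooperation can be sustained

Work:
For Grim Trigger:
Cooperate forever: 8/(1-δ)
Defect then punished: 14 + 1·δ/(1-δ)
Need: 8/(1-δ) ≥ 14 + 1·δ/(1-δ)
Solving: δ ≥ (T-R)/(T-P) = (14-8)/(14-1) = 0.4615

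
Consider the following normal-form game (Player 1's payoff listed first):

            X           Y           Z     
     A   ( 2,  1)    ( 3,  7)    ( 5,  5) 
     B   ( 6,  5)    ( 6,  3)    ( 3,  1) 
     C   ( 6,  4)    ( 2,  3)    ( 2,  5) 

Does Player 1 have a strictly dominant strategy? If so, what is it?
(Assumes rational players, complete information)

No strictly dominant strategy exists for Player 1

Work:
A strategy strictly dominates another if it gives a strictly higher payoff against every opponent action. Compare each pair of P1's strategies column-by-column:
  A vs B: [2 vs 6, 3 vs 6, 5 vs 3] → A does not strictly dominate B (column X: 2 ≤ 6)
  A vs C: [2 vs 6, 3 vs 2, 5 vs 2] → A does not strictly dominate C (column X: 2 ≤ 6)
  B vs A: [6 vs 2, 6 vs 3, 3 vs 5] → B does not strictly dominate A (column Z: 3 ≤ 5)
  B vs C: [6 vs 6, 6 vs 2, 3 vs 2] → B does not strictly dominate C (column X: 6 ≤ 6)
  C vs A: [6 vs 2, 2 vs 3, 2 vs 5] → C does not strictly dominate A (column Y: 2 ≤ 3)
  C vs B: [6 vs 6, 2 vs 6, 2 vs 3] → C does not strictly dominate B (column X: 6 ≤ 6)
No single strategy strictly dominates all others → no strictly dominant strategy.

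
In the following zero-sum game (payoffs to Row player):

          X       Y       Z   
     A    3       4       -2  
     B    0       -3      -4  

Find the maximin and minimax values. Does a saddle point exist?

Maximin = -2, Minimax = -2, Saddle: True

Work:
Row minimums: [-2, -4] → maximin = -2
Column maximums: [3, 4, -2] → minimax = -2
Saddle point exists! Game value = -2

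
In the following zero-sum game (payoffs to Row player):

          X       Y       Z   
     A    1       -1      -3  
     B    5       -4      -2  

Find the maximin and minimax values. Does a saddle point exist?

Maximin = -3, Minimax = -2, Saddle: False

Work:
Row minimums: [-3, -4] → maximin = -3
Column maximums: [5, -1, -2] → minimax = -2
No saddle point (maximin ≠ minimax). Mixed strategy needed.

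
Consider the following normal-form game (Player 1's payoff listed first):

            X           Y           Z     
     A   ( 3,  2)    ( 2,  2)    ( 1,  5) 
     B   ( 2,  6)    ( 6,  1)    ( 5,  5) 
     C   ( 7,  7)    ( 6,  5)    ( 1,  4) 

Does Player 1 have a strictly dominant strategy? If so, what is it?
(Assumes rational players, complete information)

No strictly dominant strategy exists for Player 1

Work:
A strategy strictly dominates another if it gives a strictly higher payoff against every opponent action. Compare each pair of P1's strategies column-by-column:
  A vs B: [3 vs 2, 2 vs 6, 1 vs 5] → A does not strictly dominate B (column Y: 2 ≤ 6)
  A vs C: [3 vs 7, 2 vs 6, 1 vs 1] → A does not strictly dominate C (column X: 3 ≤ 7)
  B vs A: [2 vs 3, 6 vs 2, 5 vs 1] → B does not strictly dominate A (column X: 2 ≤ 3)
  B vs C: [2 vs 7, 6 vs 6, 5 vs 1] → B does not strictly dominate C (column X: 2 ≤ 7)
  C vs A: [7 vs 3, 6 vs 2, 1 vs 1] → C does not strictly dominate A (column Z: 1 ≤ 1)
  C vs B: [7 vs 2, 6 vs 6, 1 vs 5] → C does not strictly dominate B (column Y: 6 ≤ 6)
No single strategy strictly dominates all others → no strictly dominant strategy.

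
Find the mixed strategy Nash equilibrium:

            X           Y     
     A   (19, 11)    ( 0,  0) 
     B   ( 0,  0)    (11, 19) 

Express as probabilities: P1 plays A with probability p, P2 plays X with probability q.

p = 0.6333, q = 0.3667

Work:
Find probabilities that make opponent indifferent:
P2 chooses q to make P1 indifferent between A and B
P1 chooses p to make P2 indifferent between X and Y
Mixed NE: P1 plays (A: 0.6333, B: 0.3667), P2 plays (X: 0.3667, Y: 0.6333)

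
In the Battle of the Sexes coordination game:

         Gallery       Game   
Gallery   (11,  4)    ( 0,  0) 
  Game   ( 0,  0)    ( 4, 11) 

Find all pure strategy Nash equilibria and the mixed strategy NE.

Pure NE: (Gallery, Gallery) and (Game, Game); Mixed NE: p = 0.7333, q = 0.2667

Work:
Check pure NE:
(Gallery, Gallery): (11, 4) - no unilateral deviation beneficial
(Game, Game): (4, 11) - no unilateral deviation beneficial
Mixed NE: P1 plays Gallery with p = 0.7333, P2 plays Gallery with q = 0.2667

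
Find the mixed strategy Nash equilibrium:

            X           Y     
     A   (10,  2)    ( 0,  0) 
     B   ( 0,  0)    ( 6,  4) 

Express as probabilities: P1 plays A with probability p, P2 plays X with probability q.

p = 0.6667, q = 0.375

Work:
Find probabilities that make opponent indifferent:
P2 chooses q to make P1 indifferent between A and B
P1 chooses p to make P2 indifferent between X and Y
Mixed NE: P1 plays (A: 0.6667, B: 0.3333), P2 plays (X: 0.375, Y: 0.625)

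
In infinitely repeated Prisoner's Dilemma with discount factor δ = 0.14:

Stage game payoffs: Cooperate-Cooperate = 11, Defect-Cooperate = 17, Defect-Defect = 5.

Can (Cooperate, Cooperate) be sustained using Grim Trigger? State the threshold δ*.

δ* = 0.5; since δ = 0.14 < 0.5, cooperation cannot be sustained

Work:
For Grim Trigger:
Cooperate forever: 11/(1-δ)
Defect then punished: 17 + 5·δ/(1-δ)
Need: 11/(1-δ) ≥ 17 + 5·δ/(1-δ)
Solving: δ ≥ (T-R)/(T-P) = (17-11)/(17-5) = 0.5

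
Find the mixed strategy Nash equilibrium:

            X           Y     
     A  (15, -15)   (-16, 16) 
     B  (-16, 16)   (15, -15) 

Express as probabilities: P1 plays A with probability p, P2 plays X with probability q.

p = 0.5, q = 0.5

Work:
Find probabilities that make opponent indifferent:
P2 chooses q to make P1 indifferent between A and B
P1 chooses p to make P2 indifferent between X and Y
Mixed NE: P1 plays (A: 0.5, B: 0.5), P2 plays (X: 0.5, Y: 0.5)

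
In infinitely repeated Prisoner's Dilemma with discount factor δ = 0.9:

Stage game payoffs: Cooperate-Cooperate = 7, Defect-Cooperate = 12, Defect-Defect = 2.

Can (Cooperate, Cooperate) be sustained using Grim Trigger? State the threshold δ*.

δ* = 0.5; since δ = 0.9 ≥ 0.5, cooperation can be sustained

Work:
For Grim Trigger:
Cooperate forever: 7/(1-δ)
Defect then punished: 12 + 2·δ/(1-δ)
Need: 7/(1-δ) ≥ 12 + 2·δ/(1-δ)
Solving: δ ≥ (T-R)/(T-P) = (12-7)/(12-2) = 0.5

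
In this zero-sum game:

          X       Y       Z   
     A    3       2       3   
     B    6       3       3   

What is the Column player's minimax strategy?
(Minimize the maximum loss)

Column should play Y or Z (all achieve the minimum), value = 3

Work:
Column player minimizes Row's maximum payoff:
Column X: max payoff to Row = 6
Column Y: max payoff to Row = 3
Column Z: max payoff to Row = 3
Minimum is 3, achieved by columns Y, Z (tied).
Each of Y or Z is a minimax strategy.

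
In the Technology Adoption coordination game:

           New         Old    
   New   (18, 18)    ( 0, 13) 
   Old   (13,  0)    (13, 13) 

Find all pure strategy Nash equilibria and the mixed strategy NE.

Pure NE: (New, New) and (Old, Old); Mixed NE: p = 0.7222, q = 0.7222

Work:
Check pure NE:
(New, New): (18, 18) - no unilateral deviation beneficial
(Old, Old): (13, 13) - no unilateral deviation beneficial
Mixed NE: P1 plays New with p = 0.7222, P2 plays New with q = 0.7222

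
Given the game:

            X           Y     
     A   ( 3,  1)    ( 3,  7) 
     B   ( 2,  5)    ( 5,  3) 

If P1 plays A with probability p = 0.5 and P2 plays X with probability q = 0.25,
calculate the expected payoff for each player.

E[P1] = 3.625, E[P2] = 4.5

Work:
E[P1] = p·q·π₁(A,X) + p·(1-q)·π₁(A,Y) + (1-p)·q·π₁(B,X) + (1-p)·(1-q)·π₁(B,Y)
= 0.5·0.25·3 + 0.5·0.75·3 + 0.5·0.25·2 + 0.5·0.75·5
= 3.625

E[P2] = 4.5 (similar calculation)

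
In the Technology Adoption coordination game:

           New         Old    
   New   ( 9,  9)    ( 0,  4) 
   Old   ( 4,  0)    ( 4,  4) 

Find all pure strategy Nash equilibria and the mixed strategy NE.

Pure NE: (New, New) and (Old, Old); Mixed NE: p = 0.4444, q = 0.4444

Work:
Check pure NE:
(New, New): (9, 9) - no unilateral deviation beneficial
(Old, Old): (4, 4) - no unilateral deviation beneficial
Mixed NE: P1 plays New with p = 0.4444, P2 plays New with q = 0.4444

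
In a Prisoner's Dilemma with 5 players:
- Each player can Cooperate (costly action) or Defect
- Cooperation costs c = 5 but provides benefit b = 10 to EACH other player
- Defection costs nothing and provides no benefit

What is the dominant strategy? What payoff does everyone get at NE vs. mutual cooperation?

Dominant: Defect; NE payoff = 0; Coop payoff = 35

Work:
Defect dominates (saves cost c = 5, benefit to others is external)
NE: All defect → everyone gets 0
If all cooperate: each receives (4)×10 - 5 = 35
Social dilemma: 35 > 0 but NE gives 0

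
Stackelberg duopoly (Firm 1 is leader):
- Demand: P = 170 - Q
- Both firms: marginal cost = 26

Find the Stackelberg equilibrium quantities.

q₁* (leader) = 72.0, q₂* (follower) = 36.0

Work:
Follower's reaction: q₂ = (a - c - q₁)/2
Leader substitutes: π₁ = q₁·(a - q₁ - (a-c-q₁)/2 - c)
FOC: q₁* = (170 - 26)/2 = 72.00
Then: q₂* = (170 - 26 - 72.0)/2 = 36.00
Leader has first-mover advantage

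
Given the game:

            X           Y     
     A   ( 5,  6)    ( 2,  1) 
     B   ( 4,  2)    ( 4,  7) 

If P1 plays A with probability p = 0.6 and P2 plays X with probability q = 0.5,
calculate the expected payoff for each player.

E[P1] = 3.7, E[P2] = 3.9

Work:
E[P1] = p·q·π₁(A,X) + p·(1-q)·π₁(A,Y) + (1-p)·q·π₁(B,X) + (1-p)·(1-q)·π₁(B,Y)
= 0.6·0.5·5 + 0.6·0.5·2 + 0.4·0.5·4 + 0.4·0.5·4
= 3.7

E[P2] = 3.9 (similar calculation)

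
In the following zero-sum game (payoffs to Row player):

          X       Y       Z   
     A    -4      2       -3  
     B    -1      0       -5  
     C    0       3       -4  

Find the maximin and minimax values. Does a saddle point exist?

Maximin = -4, Minimax = -3, Saddle: False

Work:
Row minimums: [-4, -5, -4] → maximin = -4
Column maximums: [0, 3, -3] → minimax = -3
No saddle point (maximin ≠ minimax). Mixed strategy needed.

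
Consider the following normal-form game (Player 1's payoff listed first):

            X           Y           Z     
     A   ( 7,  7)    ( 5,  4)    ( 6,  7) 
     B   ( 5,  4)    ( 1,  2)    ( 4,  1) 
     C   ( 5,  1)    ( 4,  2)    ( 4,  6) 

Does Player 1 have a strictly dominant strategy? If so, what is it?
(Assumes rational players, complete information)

Yes, Player 1's strictly dominant strategy is A

Work:
A strategy strictly dominates another if it gives a strictly higher payoff against every opponent action. Compare each pair of P1's strategies column-by-column:
  A vs B: [7 vs 5, 5 vs 1, 6 vs 4] → A strictly dominates B
  A vs C: [7 vs 5, 5 vs 4, 6 vs 4] → A strictly dominates C
  B vs A: [5 vs 7, 1 vs 5, 4 vs 6] → B does not strictly dominate A (column X: 5 ≤ 7)
  B vs C: [5 vs 5, 1 vs 4, 4 vs 4] → B does not strictly dominate C (column X: 5 ≤ 5)
  C vs A: [5 vs 7, 4 vs 5, 4 vs 6] → C does not strictly dominate A (column X: 5 ≤ 7)
  C vs B: [5 vs 5, 4 vs 1, 4 vs 4] → C does not strictly dominate B (column X: 5 ≤ 5)
A strictly dominates every other strategy → strictly dominant.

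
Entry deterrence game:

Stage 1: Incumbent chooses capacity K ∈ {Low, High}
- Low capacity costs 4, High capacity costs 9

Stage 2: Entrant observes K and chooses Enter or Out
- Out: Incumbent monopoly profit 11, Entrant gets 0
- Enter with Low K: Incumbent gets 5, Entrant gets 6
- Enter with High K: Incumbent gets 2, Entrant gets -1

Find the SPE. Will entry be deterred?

SPE: (High, Enter|Low, Out|High); Entry deterred. Incumbent net profit = 2

Work:
After Low K: Entrant enters (6 > 0)
After High K: Entrant stays out (-1 < 0)
Incumbent: Low → 5−4=1, High → 11−9=2
Incumbent chooses High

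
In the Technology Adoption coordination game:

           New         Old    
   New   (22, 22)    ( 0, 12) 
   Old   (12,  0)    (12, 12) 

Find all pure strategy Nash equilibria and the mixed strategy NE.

Pure NE: (New, New) and (Old, Old); Mixed NE: p = 0.5455, q = 0.5455

Work:
Check pure NE:
(New, New): (22, 22) - no unilateral deviation beneficial
(Old, Old): (12, 12) - no unilateral deviation beneficial
Mixed NE: P1 plays New with p = 0.5455, P2 plays New with q = 0.5455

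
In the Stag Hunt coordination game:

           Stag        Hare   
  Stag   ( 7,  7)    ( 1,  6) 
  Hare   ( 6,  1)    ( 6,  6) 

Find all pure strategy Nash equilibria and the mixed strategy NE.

Pure NE: (Stag, Stag) and (Hare, Hare); Mixed NE: p = 0.8333, q = 0.8333

Work:
Check pure NE:
(Stag, Stag): (7, 7) - no unilateral deviation beneficial
(Hare, Hare): (6, 6) - no unilateral deviation beneficial
Mixed NE: P1 plays Stag with p = 0.8333, P2 plays Stag with q = 0.8333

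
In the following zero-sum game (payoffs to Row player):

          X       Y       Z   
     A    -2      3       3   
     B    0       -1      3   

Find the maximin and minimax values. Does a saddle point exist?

Maximin = -1, Minimax = 0, Saddle: False

Work:
Row minimums: [-2, -1] → maximin = -1
Column maximums: [0, 3, 3] → minimax = 0
No saddle point (maximin ≠ minimax). Mixed strategy needed.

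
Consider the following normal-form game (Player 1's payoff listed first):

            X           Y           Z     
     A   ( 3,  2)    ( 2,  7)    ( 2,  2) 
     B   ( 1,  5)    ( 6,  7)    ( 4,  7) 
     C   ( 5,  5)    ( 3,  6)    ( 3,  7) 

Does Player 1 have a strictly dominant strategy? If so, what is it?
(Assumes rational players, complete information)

No strictly dominant strategy exists for Player 1

Work:
A strategy strictly dominates another if it gives a strictly higher payoff against every opponent action. Compare each pair of P1's strategies column-by-column:
  A vs B: [3 vs 1, 2 vs 6, 2 vs 4] → A does not strictly dominate B (column Y: 2 ≤ 6)
  A vs C: [3 vs 5, 2 vs 3, 2 vs 3] → A does not strictly dominate C (column X: 3 ≤ 5)
  B vs A: [1 vs 3, 6 vs 2, 4 vs 2] → B does not strictly dominate A (column X: 1 ≤ 3)
  B vs C: [1 vs 5, 6 vs 3, 4 vs 3] → B does not strictly dominate C (column X: 1 ≤ 5)
  C vs A: [5 vs 3, 3 vs 2, 3 vs 2] → C strictly dominates A
  C vs B: [5 vs 1, 3 vs 6, 3 vs 4] → C does not strictly dominate B (column Y: 3 ≤ 6)
No single strategy strictly dominates all others → no strictly dominant strategy.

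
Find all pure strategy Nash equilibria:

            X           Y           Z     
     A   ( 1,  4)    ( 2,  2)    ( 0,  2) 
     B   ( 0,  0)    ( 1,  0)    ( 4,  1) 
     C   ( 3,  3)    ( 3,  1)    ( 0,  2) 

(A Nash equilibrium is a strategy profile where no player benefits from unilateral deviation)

Nash equilibrium: (B, Z), (C, X)

Work:
Best responses:
  P1 vs X: payoffs [1, 0, 3] → best response C (payoff 3)
  P1 vs Y: payoffs [2, 1, 3] → best response C (payoff 3)
  P1 vs Z: payoffs [0, 4, 0] → best response B (payoff 4)
  P2 vs A: payoffs [4, 2, 2] → best response X (payoff 4)
  P2 vs B: payoffs [0, 0, 1] → best response Z (payoff 1)
  P2 vs C: payoffs [3, 1, 2] → best response X (payoff 3)
Mutual best responses: (B,Z), (C,X) → Nash equilibria.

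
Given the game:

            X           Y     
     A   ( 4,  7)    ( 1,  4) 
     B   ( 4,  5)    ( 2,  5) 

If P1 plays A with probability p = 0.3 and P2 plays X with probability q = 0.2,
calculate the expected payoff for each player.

E[P1] = 2.16, E[P2] = 4.88

Work:
E[P1] = p·q·π₁(A,X) + p·(1-q)·π₁(A,Y) + (1-p)·q·π₁(B,X) + (1-p)·(1-q)·π₁(B,Y)
= 0.3·0.2·4 + 0.3·0.8·1 + 0.7·0.2·4 + 0.7·0.8·2
= 2.16

E[P2] = 4.88 (similar calculation)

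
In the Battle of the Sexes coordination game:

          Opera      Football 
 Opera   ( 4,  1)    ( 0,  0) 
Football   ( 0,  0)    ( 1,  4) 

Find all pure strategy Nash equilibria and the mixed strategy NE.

Pure NE: (Opera, Opera) and (Football, Football); Mixed NE: p = 0.8, q = 0.2

Work:
Check pure NE:
(Opera, Opera): (4, 1) - no unilateral deviation beneficial
(Football, Football): (1, 4) - no unilateral deviation beneficial
Mixed NE: P1 plays Opera with p = 0.8, P2 plays Opera with q = 0.2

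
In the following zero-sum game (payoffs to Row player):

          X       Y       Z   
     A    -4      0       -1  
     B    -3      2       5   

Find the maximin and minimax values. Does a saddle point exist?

Maximin = -3, Minimax = -3, Saddle: True

Work:
Row minimums: [-4, -3] → maximin = -3
Column maximums: [-3, 2, 5] → minimax = -3
Saddle point exists! Game value = -3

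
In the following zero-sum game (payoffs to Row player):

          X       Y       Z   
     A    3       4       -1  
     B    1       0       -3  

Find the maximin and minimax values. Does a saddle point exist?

Maximin = -1, Minimax = -1, Saddle: True

Work:
Row minimums: [-1, -3] → maximin = -1
Column maximums: [3, 4, -1] → minimax = -1
Saddle point exists! Game value = -1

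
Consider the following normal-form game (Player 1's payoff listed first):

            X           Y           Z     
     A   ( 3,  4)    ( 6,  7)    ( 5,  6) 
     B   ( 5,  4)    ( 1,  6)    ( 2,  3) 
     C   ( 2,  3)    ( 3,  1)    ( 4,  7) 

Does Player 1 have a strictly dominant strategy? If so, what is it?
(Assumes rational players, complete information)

No strictly dominant strategy exists for Player 1

Work:
A strategy strictly dominates another if it gives a strictly higher payoff against every opponent action. Compare each pair of P1's strategies column-by-column:
  A vs B: [3 vs 5, 6 vs 1, 5 vs 2] → A does not strictly dominate B (column X: 3 ≤ 5)
  A vs C: [3 vs 2, 6 vs 3, 5 vs 4] → A strictly dominates C
  B vs A: [5 vs 3, 1 vs 6, 2 vs 5] → B does not strictly dominate A (column Y: 1 ≤ 6)
  B vs C: [5 vs 2, 1 vs 3, 2 vs 4] → B does not strictly dominate C (column Y: 1 ≤ 3)
  C vs A: [2 vs 3, 3 vs 6, 4 vs 5] → C does not strictly dominate A (column X: 2 ≤ 3)
  C vs B: [2 vs 5, 3 vs 1, 4 vs 2] → C does not strictly dominate B (column X: 2 ≤ 5)
No single strategy strictly dominates all others → no strictly dominant strategy.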